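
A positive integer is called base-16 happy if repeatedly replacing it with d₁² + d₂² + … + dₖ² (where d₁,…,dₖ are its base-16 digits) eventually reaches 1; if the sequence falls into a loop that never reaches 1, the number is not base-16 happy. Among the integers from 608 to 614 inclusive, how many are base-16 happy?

2

608: 608 → 40 → 68 → 32 → 4 → 16 → 1  — base-16 happy
609: 609 → 41 → 85 → 50 → 13 → 169 → 181 → 146 → 85  — not base-16 happy
610: 610 → 44 → 148 → 97 → 37 → 29 → 170 → 200 → 208 → 169 → 181 → 146 → 85 → 50 → 13 → 169  — not base-16 happy
611: 611 → 49 → 10 → 100 → 52 → 25 → 82 → 29 → 170 → 200 → 208 → 169 → 181 → 146 → 85 → 50 → 13 → 169  — not base-16 happy
612: 612 → 56 → 73 → 97 → 37 → 29 → 170 → 200 → 208 → 169 → 181 → 146 → 85 → 50 → 13 → 169  — not base-16 happy
613: 613 → 65 → 17 → 2 → 4 → 16 → 1  — base-16 happy
614: 614 → 76 → 160 → 100 → 52 → 25 → 82 → 29 → 170 → 200 → 208 → 169 → 181 → 146 → 85 → 50 → 13 → 169  — not base-16 happy
base-16 happy: 608, 613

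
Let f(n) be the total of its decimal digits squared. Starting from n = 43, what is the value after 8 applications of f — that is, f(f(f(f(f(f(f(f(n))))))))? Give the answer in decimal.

4

43 → 4² + 3² = 16 + 9 = 25
25 → 2² + 5² = 4 + 25 = 29
29 → 2² + 9² = 4 + 81 = 85
85 → 8² + 5² = 64 + 25 = 89
89 → 8² + 9² = 64 + 81 = 145
145 → 1² + 4² + 5² = 1 + 16 + 25 = 42
42 → 4² + 2² = 16 + 4 = 20
20 → 2² + 0² = 4 + 0 = 4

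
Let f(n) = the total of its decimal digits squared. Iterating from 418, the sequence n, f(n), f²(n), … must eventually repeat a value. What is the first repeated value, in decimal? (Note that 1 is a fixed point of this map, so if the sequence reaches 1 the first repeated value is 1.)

418 → 4² + 1² + 8² = 16 + 1 + 64 = 81
81 → 8² + 1² = 64 + 1 = 65
65 → 6² + 5² = 36 + 25 = 61
61 → 6² + 1² = 36 + 1 = 37
37 → 3² + 7² = 9 + 49 = 58
58 → 5² + 8² = 25 + 64 = 89
89 → 8² + 9² = 64 + 81 = 145
145 → 1² + 4² + 5² = 1 + 16 + 25 = 42
42 → 4² + 2² = 16 + 4 = 20
20 → 2² + 0² = 4 + 0 = 4
4 → 4² = 16
16 → 1² + 6² = 1 + 36 = 37  — 37 already appeared earlier.

37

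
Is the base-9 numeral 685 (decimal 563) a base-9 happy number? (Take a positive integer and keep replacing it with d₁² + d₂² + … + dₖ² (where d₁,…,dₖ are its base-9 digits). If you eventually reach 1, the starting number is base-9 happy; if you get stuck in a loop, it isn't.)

563 = (6,8,5)_9 → 6² + 8² + 5² = 125
125 = (1,4,8)_9 → 1² + 4² + 8² = 81
81 = (1,0,0)_9 → 1² + 0² + 0² = 1  — reached 1.

base-9 happy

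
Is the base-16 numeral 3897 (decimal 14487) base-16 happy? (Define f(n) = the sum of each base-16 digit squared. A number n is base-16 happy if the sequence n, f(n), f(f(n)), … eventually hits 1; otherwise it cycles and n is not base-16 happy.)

not base-16 happy

14487 = (3,8,9,7)_16 → 203
203 = (12,11)_16 → 265
265 = (1,0,9)_16 → 82
82 = (5,2)_16 → 29
29 = (1,13)_16 → 170
170 = (10,10)_16 → 200
200 = (12,8)_16 → 208
208 = (13,0)_16 → 169
169 = (10,9)_16 → 181
181 = (11,5)_16 → 146
146 = (9,2)_16 → 85
85 = (5,5)_16 → 50
50 = (3,2)_16 → 13
13 = (13)_16 → 169  — 169 already seen; the sequence cycles without reaching 1.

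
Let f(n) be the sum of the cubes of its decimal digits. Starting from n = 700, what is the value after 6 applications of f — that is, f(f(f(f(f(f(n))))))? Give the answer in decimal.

370

700 → 343
343 → 118
118 → 514
514 → 190
190 → 730
730 → 370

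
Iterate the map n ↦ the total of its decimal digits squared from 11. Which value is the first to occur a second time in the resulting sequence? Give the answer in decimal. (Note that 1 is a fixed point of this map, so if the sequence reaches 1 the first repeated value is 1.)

11 → 1² + 1² = 2
2 → 2² = 4
4 → 4² = 16
16 → 1² + 6² = 37
37 → 3² + 7² = 58
58 → 5² + 8² = 89
89 → 8² + 9² = 145
145 → 1² + 4² + 5² = 42
42 → 4² + 2² = 20
20 → 2² + 0² = 4  — 4 already appeared earlier.

4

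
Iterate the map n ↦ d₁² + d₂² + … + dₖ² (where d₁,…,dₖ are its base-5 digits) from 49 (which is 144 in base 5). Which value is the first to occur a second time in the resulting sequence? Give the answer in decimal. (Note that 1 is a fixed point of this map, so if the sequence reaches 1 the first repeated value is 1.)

1

49 = (1,4,4)_5 → 33
33 = (1,1,3)_5 → 11
11 = (2,1)_5 → 5
5 = (1,0)_5 → 1  — reached the fixed point 1.
1 → 1, so 1 is the first repeated value.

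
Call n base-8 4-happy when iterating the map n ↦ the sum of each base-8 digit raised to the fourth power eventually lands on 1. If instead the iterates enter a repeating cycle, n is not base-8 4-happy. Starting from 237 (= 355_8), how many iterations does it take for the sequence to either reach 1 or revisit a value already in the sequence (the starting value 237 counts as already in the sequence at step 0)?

237 = (3,5,5)_8 → 3⁴ + 5⁴ + 5⁴ = 81 + 625 + 625 = 1331
1331 = (2,4,6,3)_8 → 2⁴ + 4⁴ + 6⁴ + 3⁴ = 16 + 256 + 1296 + 81 = 1649
1649 = (3,1,6,1)_8 → 3⁴ + 1⁴ + 6⁴ + 1⁴ = 81 + 1 + 1296 + 1 = 1379
1379 = (2,5,4,3)_8 → 2⁴ + 5⁴ + 4⁴ + 3⁴ = 16 + 625 + 256 + 81 = 978
978 = (1,7,2,2)_8 → 1⁴ + 7⁴ + 2⁴ + 2⁴ = 1 + 2401 + 16 + 16 = 2434
2434 = (4,6,0,2)_8 → 4⁴ + 6⁴ + 0⁴ + 2⁴ = 256 + 1296 + 0 + 16 = 1568
1568 = (3,0,4,0)_8 → 3⁴ + 0⁴ + 4⁴ + 0⁴ = 81 + 0 + 256 + 0 = 337
337 = (5,2,1)_8 → 5⁴ + 2⁴ + 1⁴ = 625 + 16 + 1 = 642
642 = (1,2,0,2)_8 → 1⁴ + 2⁴ + 0⁴ + 2⁴ = 1 + 16 + 0 + 16 = 33
33 = (4,1)_8 → 4⁴ + 1⁴ = 256 + 1 = 257
257 = (4,0,1)_8 → 4⁴ + 0⁴ + 1⁴ = 256 + 0 + 1 = 257  — 257 repeats.
That took 11 steps.

11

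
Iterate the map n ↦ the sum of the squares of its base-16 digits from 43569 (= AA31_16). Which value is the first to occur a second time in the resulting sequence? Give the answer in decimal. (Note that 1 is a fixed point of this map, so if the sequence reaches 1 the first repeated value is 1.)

43569 = (10,10,3,1)_16 → 10² + 10² + 3² + 1² = 210
210 = (13,2)_16 → 13² + 2² = 173
173 = (10,13)_16 → 10² + 13² = 269
269 = (1,0,13)_16 → 1² + 0² + 13² = 170
170 = (10,10)_16 → 10² + 10² = 200
200 = (12,8)_16 → 12² + 8² = 208
208 = (13,0)_16 → 13² + 0² = 169
169 = (10,9)_16 → 10² + 9² = 181
181 = (11,5)_16 → 11² + 5² = 146
146 = (9,2)_16 → 9² + 2² = 85
85 = (5,5)_16 → 5² + 5² = 50
50 = (3,2)_16 → 3² + 2² = 13
13 = (13)_16 → 13² = 169  — 169 already appeared earlier.

169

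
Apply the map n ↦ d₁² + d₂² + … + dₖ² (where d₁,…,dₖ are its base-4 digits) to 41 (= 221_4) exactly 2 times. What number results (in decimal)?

41 = (2,2,1)_4 → 2² + 2² + 1² = 4 + 4 + 1 = 9
9 = (2,1)_4 → 2² + 1² = 4 + 1 = 5

5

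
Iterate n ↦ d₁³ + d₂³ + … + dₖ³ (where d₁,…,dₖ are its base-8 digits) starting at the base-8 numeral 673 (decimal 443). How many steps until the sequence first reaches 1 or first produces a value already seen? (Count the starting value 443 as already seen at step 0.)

11

443 = (6,7,3)_8 → 6³ + 7³ + 3³ = 216 + 343 + 27 = 586
586 = (1,1,1,2)_8 → 1³ + 1³ + 1³ + 2³ = 1 + 1 + 1 + 8 = 11
11 = (1,3)_8 → 1³ + 3³ = 1 + 27 = 28
28 = (3,4)_8 → 3³ + 4³ = 27 + 64 = 91
91 = (1,3,3)_8 → 1³ + 3³ + 3³ = 1 + 27 + 27 = 55
55 = (6,7)_8 → 6³ + 7³ = 216 + 343 = 559
559 = (1,0,5,7)_8 → 1³ + 0³ + 5³ + 7³ = 1 + 0 + 125 + 343 = 469
469 = (7,2,5)_8 → 7³ + 2³ + 5³ = 343 + 8 + 125 = 476
476 = (7,3,4)_8 → 7³ + 3³ + 4³ = 343 + 27 + 64 = 434
434 = (6,6,2)_8 → 6³ + 6³ + 2³ = 216 + 216 + 8 = 440
440 = (6,7,0)_8 → 6³ + 7³ + 0³ = 216 + 343 + 0 = 559  — 559 repeats.
That took 11 steps.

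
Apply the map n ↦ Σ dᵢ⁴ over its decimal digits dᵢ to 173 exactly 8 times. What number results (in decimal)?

173 → 1⁴ + 7⁴ + 3⁴ = 2483
2483 → 2⁴ + 4⁴ + 8⁴ + 3⁴ = 4449
4449 → 4⁴ + 4⁴ + 4⁴ + 9⁴ = 7329
7329 → 7⁴ + 3⁴ + 2⁴ + 9⁴ = 9059
9059 → 9⁴ + 0⁴ + 5⁴ + 9⁴ = 13747
13747 → 1⁴ + 3⁴ + 7⁴ + 4⁴ + 7⁴ = 5140
5140 → 5⁴ + 1⁴ + 4⁴ + 0⁴ = 882
882 → 8⁴ + 8⁴ + 2⁴ = 8208

8208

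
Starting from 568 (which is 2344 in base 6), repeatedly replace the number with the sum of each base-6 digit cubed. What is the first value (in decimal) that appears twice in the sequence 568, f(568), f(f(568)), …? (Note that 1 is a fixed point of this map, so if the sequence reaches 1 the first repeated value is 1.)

1

568 = (2,3,4,4)_6 → 2³ + 3³ + 4³ + 4³ = 163
163 = (4,3,1)_6 → 4³ + 3³ + 1³ = 92
92 = (2,3,2)_6 → 2³ + 3³ + 2³ = 43
43 = (1,1,1)_6 → 1³ + 1³ + 1³ = 3
3 = (3)_6 → 3³ = 27
27 = (4,3)_6 → 4³ + 3³ = 91
91 = (2,3,1)_6 → 2³ + 3³ + 1³ = 36
36 = (1,0,0)_6 → 1³ + 0³ + 0³ = 1  — reached the fixed point 1.
1 → 1, so 1 is the first repeated value.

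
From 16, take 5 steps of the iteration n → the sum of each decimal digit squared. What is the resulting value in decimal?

42

16 → 1² + 6² = 37
37 → 3² + 7² = 58
58 → 5² + 8² = 89
89 → 8² + 9² = 145
145 → 1² + 4² + 5² = 42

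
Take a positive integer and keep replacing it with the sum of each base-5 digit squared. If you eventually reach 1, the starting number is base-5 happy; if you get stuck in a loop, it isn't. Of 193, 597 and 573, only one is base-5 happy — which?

193: 193 → 23 → 25 → 1  — reaches 1 (base-5 happy)
597: 597 → 45 → 17 → 13 → 13  — repeats 13 (not base-5 happy)
573: 573 → 45 → 17 → 13 → 13  — repeats 13 (not base-5 happy)

193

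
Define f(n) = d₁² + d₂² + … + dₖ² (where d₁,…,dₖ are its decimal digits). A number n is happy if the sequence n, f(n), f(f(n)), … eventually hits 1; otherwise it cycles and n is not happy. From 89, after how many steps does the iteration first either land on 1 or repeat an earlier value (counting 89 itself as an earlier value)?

8

89 → 8² + 9² = 145
145 → 1² + 4² + 5² = 42
42 → 4² + 2² = 20
20 → 2² + 0² = 4
4 → 4² = 16
16 → 1² + 6² = 37
37 → 3² + 7² = 58
58 → 5² + 8² = 89  — 89 repeats.
That took 8 steps.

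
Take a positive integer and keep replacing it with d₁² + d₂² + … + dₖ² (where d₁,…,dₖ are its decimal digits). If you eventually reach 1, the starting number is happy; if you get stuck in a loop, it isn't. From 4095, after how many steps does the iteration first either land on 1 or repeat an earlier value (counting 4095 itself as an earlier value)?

4095 → 122
122 → 9
9 → 81
81 → 65
65 → 61
61 → 37
37 → 58
58 → 89
89 → 145
145 → 42
42 → 20
20 → 4
4 → 16
16 → 37  — 37 repeats.
That took 14 steps.

14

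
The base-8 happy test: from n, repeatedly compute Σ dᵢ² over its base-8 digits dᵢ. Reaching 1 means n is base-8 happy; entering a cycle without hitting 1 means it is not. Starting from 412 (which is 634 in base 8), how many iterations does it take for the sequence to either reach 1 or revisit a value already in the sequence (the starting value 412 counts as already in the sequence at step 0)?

412 = (6,3,4)_8 → 6² + 3² + 4² = 61
61 = (7,5)_8 → 7² + 5² = 74
74 = (1,1,2)_8 → 1² + 1² + 2² = 6
6 = (6)_8 → 6² = 36
36 = (4,4)_8 → 4² + 4² = 32
32 = (4,0)_8 → 4² + 0² = 16
16 = (2,0)_8 → 2² + 0² = 4
4 = (4)_8 → 4² = 16  — 16 repeats.
That took 8 steps.

8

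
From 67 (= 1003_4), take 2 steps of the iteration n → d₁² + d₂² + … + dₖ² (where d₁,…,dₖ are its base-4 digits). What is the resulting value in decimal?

67 = (1,0,0,3)_4 → 1² + 0² + 0² + 3² = 10
10 = (2,2)_4 → 2² + 2² = 8

8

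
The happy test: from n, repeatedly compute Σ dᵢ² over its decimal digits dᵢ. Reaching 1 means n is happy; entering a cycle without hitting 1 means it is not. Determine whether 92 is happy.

not happy

92 → 9² + 2² = 85
85 → 8² + 5² = 89
89 → 8² + 9² = 145
145 → 1² + 4² + 5² = 42
42 → 4² + 2² = 20
20 → 2² + 0² = 4
4 → 4² = 16
16 → 1² + 6² = 37
37 → 3² + 7² = 58
58 → 5² + 8² = 89  — 89 already seen; the sequence cycles without reaching 1.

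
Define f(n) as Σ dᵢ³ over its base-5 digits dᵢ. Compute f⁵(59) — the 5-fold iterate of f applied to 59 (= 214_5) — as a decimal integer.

27

59 = (2,1,4)_5 → 2³ + 1³ + 4³ = 8 + 1 + 64 = 73
73 = (2,4,3)_5 → 2³ + 4³ + 3³ = 8 + 64 + 27 = 99
99 = (3,4,4)_5 → 3³ + 4³ + 4³ = 27 + 64 + 64 = 155
155 = (1,1,1,0)_5 → 1³ + 1³ + 1³ + 0³ = 1 + 1 + 1 + 0 = 3
3 = (3)_5 → 3³ = 27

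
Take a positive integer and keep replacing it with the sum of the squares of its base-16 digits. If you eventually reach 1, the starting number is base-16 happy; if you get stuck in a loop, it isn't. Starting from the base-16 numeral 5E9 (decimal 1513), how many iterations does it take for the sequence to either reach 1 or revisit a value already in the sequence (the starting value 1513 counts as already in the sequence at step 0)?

11

1513 = (5,14,9)_16 → 302
302 = (1,2,14)_16 → 201
201 = (12,9)_16 → 225
225 = (14,1)_16 → 197
197 = (12,5)_16 → 169
169 = (10,9)_16 → 181
181 = (11,5)_16 → 146
146 = (9,2)_16 → 85
85 = (5,5)_16 → 50
50 = (3,2)_16 → 13
13 = (13)_16 → 169  — 169 repeats.
That took 11 steps.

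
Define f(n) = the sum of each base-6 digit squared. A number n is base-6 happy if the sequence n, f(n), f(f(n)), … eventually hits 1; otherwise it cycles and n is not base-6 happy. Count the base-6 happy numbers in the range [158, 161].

1

158: 158 → 24 → 16 → 20 → 13 → 5 → 25 → 17 → 29 → 41 → 26 → 20  — not base-6 happy
159: 159 → 29 → 41 → 26 → 20 → 13 → 5 → 25 → 17 → 29  — not base-6 happy
160: 160 → 36 → 1  — base-6 happy
161: 161 → 45 → 11 → 26 → 20 → 13 → 5 → 25 → 17 → 29 → 41 → 26  — not base-6 happy
base-6 happy: 160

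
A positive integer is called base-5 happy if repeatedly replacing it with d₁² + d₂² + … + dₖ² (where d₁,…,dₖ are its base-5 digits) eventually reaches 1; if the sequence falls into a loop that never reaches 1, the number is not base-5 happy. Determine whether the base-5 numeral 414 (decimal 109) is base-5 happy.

109 = (4,1,4)_5 → 4² + 1² + 4² = 33
33 = (1,1,3)_5 → 1² + 1² + 3² = 11
11 = (2,1)_5 → 2² + 1² = 5
5 = (1,0)_5 → 1² + 0² = 1  — reached 1.

base-5 happy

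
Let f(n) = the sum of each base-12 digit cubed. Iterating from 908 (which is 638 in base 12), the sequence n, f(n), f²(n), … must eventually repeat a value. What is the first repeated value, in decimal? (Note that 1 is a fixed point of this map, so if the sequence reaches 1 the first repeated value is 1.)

908 = (6,3,8)_12 → 755
755 = (5,2,11)_12 → 1464
1464 = (10,2,0)_12 → 1008
1008 = (7,0,0)_12 → 343
343 = (2,4,7)_12 → 415
415 = (2,10,7)_12 → 1351
1351 = (9,4,7)_12 → 1136
1136 = (7,10,8)_12 → 1855
1855 = (1,0,10,7)_12 → 1344
1344 = (9,4,0)_12 → 793
793 = (5,6,1)_12 → 342
342 = (2,4,6)_12 → 288
288 = (2,0,0)_12 → 8
8 = (8)_12 → 512
512 = (3,6,8)_12 → 755  — 755 already appeared earlier.

755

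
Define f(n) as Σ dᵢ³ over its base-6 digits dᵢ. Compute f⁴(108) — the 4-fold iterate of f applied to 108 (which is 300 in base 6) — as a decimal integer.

108 = (3,0,0)_6 → 3³ + 0³ + 0³ = 27
27 = (4,3)_6 → 4³ + 3³ = 91
91 = (2,3,1)_6 → 2³ + 3³ + 1³ = 36
36 = (1,0,0)_6 → 1³ + 0³ + 0³ = 1

1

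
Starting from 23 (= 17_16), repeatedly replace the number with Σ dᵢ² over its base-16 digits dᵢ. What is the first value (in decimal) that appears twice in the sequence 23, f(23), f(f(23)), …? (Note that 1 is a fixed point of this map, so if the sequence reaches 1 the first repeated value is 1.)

50

23 = (1,7)_16 → 1² + 7² = 1 + 49 = 50
50 = (3,2)_16 → 3² + 2² = 9 + 4 = 13
13 = (13)_16 → 13² = 169
169 = (10,9)_16 → 10² + 9² = 100 + 81 = 181
181 = (11,5)_16 → 11² + 5² = 121 + 25 = 146
146 = (9,2)_16 → 9² + 2² = 81 + 4 = 85
85 = (5,5)_16 → 5² + 5² = 25 + 25 = 50  — 50 already appeared earlier.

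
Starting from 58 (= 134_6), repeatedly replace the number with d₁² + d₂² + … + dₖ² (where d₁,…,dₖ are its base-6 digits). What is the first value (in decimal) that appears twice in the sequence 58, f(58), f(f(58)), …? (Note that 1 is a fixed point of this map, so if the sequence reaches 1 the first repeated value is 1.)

26

58 = (1,3,4)_6 → 1² + 3² + 4² = 26
26 = (4,2)_6 → 4² + 2² = 20
20 = (3,2)_6 → 3² + 2² = 13
13 = (2,1)_6 → 2² + 1² = 5
5 = (5)_6 → 5² = 25
25 = (4,1)_6 → 4² + 1² = 17
17 = (2,5)_6 → 2² + 5² = 29
29 = (4,5)_6 → 4² + 5² = 41
41 = (1,0,5)_6 → 1² + 0² + 5² = 26  — 26 already appeared earlier.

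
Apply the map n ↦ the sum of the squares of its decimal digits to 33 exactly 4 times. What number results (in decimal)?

37

33 → 18
18 → 65
65 → 61
61 → 37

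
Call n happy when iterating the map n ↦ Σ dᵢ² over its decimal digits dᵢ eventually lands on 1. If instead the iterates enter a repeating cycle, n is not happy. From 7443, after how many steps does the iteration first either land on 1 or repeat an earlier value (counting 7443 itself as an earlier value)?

13

7443 → 7² + 4² + 4² + 3² = 90
90 → 9² + 0² = 81
81 → 8² + 1² = 65
65 → 6² + 5² = 61
61 → 6² + 1² = 37
37 → 3² + 7² = 58
58 → 5² + 8² = 89
89 → 8² + 9² = 145
145 → 1² + 4² + 5² = 42
42 → 4² + 2² = 20
20 → 2² + 0² = 4
4 → 4² = 16
16 → 1² + 6² = 37  — 37 repeats.
That took 13 steps.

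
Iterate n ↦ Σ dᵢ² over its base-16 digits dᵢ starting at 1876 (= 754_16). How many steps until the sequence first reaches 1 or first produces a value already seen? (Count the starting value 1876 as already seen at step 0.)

14

1876 = (7,5,4)_16 → 7² + 5² + 4² = 90
90 = (5,10)_16 → 5² + 10² = 125
125 = (7,13)_16 → 7² + 13² = 218
218 = (13,10)_16 → 13² + 10² = 269
269 = (1,0,13)_16 → 1² + 0² + 13² = 170
170 = (10,10)_16 → 10² + 10² = 200
200 = (12,8)_16 → 12² + 8² = 208
208 = (13,0)_16 → 13² + 0² = 169
169 = (10,9)_16 → 10² + 9² = 181
181 = (11,5)_16 → 11² + 5² = 146
146 = (9,2)_16 → 9² + 2² = 85
85 = (5,5)_16 → 5² + 5² = 50
50 = (3,2)_16 → 3² + 2² = 13
13 = (13)_16 → 13² = 169  — 169 repeats.
That took 14 steps.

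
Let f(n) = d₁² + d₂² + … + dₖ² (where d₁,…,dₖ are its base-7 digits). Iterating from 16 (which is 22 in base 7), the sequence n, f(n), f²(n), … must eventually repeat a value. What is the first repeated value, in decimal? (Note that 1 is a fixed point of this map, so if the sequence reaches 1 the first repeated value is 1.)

16

16 = (2,2)_7 → 8
8 = (1,1)_7 → 2
2 = (2)_7 → 4
4 = (4)_7 → 16  — 16 already appeared earlier.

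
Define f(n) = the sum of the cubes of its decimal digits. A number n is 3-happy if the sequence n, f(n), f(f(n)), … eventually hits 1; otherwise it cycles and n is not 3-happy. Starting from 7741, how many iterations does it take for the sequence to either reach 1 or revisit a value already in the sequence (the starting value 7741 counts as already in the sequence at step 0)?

7741 → 7³ + 7³ + 4³ + 1³ = 751
751 → 7³ + 5³ + 1³ = 469
469 → 4³ + 6³ + 9³ = 1009
1009 → 1³ + 0³ + 0³ + 9³ = 730
730 → 7³ + 3³ + 0³ = 370
370 → 3³ + 7³ + 0³ = 370  — 370 repeats.
That took 6 steps.

6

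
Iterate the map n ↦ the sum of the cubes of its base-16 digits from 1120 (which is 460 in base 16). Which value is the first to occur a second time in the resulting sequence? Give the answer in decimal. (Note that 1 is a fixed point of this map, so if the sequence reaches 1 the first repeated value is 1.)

1

1120 = (4,6,0)_16 → 4³ + 6³ + 0³ = 280
280 = (1,1,8)_16 → 1³ + 1³ + 8³ = 514
514 = (2,0,2)_16 → 2³ + 0³ + 2³ = 16
16 = (1,0)_16 → 1³ + 0³ = 1  — reached the fixed point 1.
1 → 1, so 1 is the first repeated value.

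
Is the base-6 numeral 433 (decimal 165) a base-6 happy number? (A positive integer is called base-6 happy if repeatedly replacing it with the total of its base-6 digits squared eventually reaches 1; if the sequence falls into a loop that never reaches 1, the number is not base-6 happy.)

165 = (4,3,3)_6 → 4² + 3² + 3² = 16 + 9 + 9 = 34
34 = (5,4)_6 → 5² + 4² = 25 + 16 = 41
41 = (1,0,5)_6 → 1² + 0² + 5² = 1 + 0 + 25 = 26
26 = (4,2)_6 → 4² + 2² = 16 + 4 = 20
20 = (3,2)_6 → 3² + 2² = 9 + 4 = 13
13 = (2,1)_6 → 2² + 1² = 4 + 1 = 5
5 = (5)_6 → 5² = 25
25 = (4,1)_6 → 4² + 1² = 16 + 1 = 17
17 = (2,5)_6 → 2² + 5² = 4 + 25 = 29
29 = (4,5)_6 → 4² + 5² = 16 + 25 = 41  — 41 already seen; the sequence cycles without reaching 1.

not base-6 happy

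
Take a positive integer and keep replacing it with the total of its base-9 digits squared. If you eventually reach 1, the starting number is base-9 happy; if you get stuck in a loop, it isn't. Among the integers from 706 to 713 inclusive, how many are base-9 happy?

1

706: 706 → 116 → 74 → 68 → 74  (repeats 74)
707: 707 → 125 → 81 → 1  (reaches 1)
708: 708 → 136 → 38 → 20 → 8 → 64 → 50 → 50  (repeats 50)
709: 709 → 149 → 75 → 73 → 65 → 53 → 89 → 65  (repeats 65)
710: 710 → 164 → 8 → 64 → 50 → 50  (repeats 50)
711: 711 → 113 → 35 → 73 → 65 → 53 → 89 → 65  (repeats 65)
712: 712 → 114 → 46 → 26 → 68 → 74 → 68  (repeats 68)
713: 713 → 117 → 17 → 65 → 53 → 89 → 65  (repeats 65)
base-9 happy: 707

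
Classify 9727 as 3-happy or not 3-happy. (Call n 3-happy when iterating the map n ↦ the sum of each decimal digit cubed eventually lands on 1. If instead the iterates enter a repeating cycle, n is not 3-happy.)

3-happy

9727 → 9³ + 7³ + 2³ + 7³ = 1423
1423 → 1³ + 4³ + 2³ + 3³ = 100
100 → 1³ + 0³ + 0³ = 1  — reached 1.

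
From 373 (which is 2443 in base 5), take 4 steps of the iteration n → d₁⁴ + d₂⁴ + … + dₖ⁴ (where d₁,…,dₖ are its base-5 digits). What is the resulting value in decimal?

373 = (2,4,4,3)_5 → 2⁴ + 4⁴ + 4⁴ + 3⁴ = 609
609 = (4,4,1,4)_5 → 4⁴ + 4⁴ + 1⁴ + 4⁴ = 769
769 = (1,1,0,3,4)_5 → 1⁴ + 1⁴ + 0⁴ + 3⁴ + 4⁴ = 339
339 = (2,3,2,4)_5 → 2⁴ + 3⁴ + 2⁴ + 4⁴ = 369

369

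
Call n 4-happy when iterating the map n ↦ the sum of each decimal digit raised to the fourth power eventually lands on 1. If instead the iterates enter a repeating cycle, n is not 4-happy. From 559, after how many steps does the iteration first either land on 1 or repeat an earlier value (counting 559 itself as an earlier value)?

559 → 5⁴ + 5⁴ + 9⁴ = 7811
7811 → 7⁴ + 8⁴ + 1⁴ + 1⁴ = 6499
6499 → 6⁴ + 4⁴ + 9⁴ + 9⁴ = 14674
14674 → 1⁴ + 4⁴ + 6⁴ + 7⁴ + 4⁴ = 4210
4210 → 4⁴ + 2⁴ + 1⁴ + 0⁴ = 273
273 → 2⁴ + 7⁴ + 3⁴ = 2498
2498 → 2⁴ + 4⁴ + 9⁴ + 8⁴ = 10929
10929 → 1⁴ + 0⁴ + 9⁴ + 2⁴ + 9⁴ = 13139
13139 → 1⁴ + 3⁴ + 1⁴ + 3⁴ + 9⁴ = 6725
6725 → 6⁴ + 7⁴ + 2⁴ + 5⁴ = 4338
4338 → 4⁴ + 3⁴ + 3⁴ + 8⁴ = 4514
4514 → 4⁴ + 5⁴ + 1⁴ + 4⁴ = 1138
1138 → 1⁴ + 1⁴ + 3⁴ + 8⁴ = 4179
4179 → 4⁴ + 1⁴ + 7⁴ + 9⁴ = 9219
9219 → 9⁴ + 2⁴ + 1⁴ + 9⁴ = 13139  — 13139 repeats.
That took 15 steps.

15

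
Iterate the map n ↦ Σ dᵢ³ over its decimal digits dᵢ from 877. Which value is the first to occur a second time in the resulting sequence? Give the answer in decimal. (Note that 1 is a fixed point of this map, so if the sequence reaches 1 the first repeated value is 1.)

877 → 8³ + 7³ + 7³ = 1198
1198 → 1³ + 1³ + 9³ + 8³ = 1243
1243 → 1³ + 2³ + 4³ + 3³ = 100
100 → 1³ + 0³ + 0³ = 1  — reached the fixed point 1.
1 → 1, so 1 is the first repeated value.

1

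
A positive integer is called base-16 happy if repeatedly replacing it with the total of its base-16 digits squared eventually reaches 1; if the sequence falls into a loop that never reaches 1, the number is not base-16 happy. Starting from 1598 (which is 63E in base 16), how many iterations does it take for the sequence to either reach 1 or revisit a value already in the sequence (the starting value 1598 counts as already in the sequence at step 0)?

1598 = (6,3,14)_16 → 6² + 3² + 14² = 36 + 9 + 196 = 241
241 = (15,1)_16 → 15² + 1² = 225 + 1 = 226
226 = (14,2)_16 → 14² + 2² = 196 + 4 = 200
200 = (12,8)_16 → 12² + 8² = 144 + 64 = 208
208 = (13,0)_16 → 13² + 0² = 169 + 0 = 169
169 = (10,9)_16 → 10² + 9² = 100 + 81 = 181
181 = (11,5)_16 → 11² + 5² = 121 + 25 = 146
146 = (9,2)_16 → 9² + 2² = 81 + 4 = 85
85 = (5,5)_16 → 5² + 5² = 25 + 25 = 50
50 = (3,2)_16 → 3² + 2² = 9 + 4 = 13
13 = (13)_16 → 13² = 169  — 169 repeats.
That took 11 steps.

11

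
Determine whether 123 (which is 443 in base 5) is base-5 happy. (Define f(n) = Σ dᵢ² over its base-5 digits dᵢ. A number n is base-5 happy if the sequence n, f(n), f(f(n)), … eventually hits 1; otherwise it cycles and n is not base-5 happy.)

base-5 happy

123 = (4,4,3)_5 → 4² + 4² + 3² = 16 + 16 + 9 = 41
41 = (1,3,1)_5 → 1² + 3² + 1² = 1 + 9 + 1 = 11
11 = (2,1)_5 → 2² + 1² = 4 + 1 = 5
5 = (1,0)_5 → 1² + 0² = 1 + 0 = 1  — reached 1.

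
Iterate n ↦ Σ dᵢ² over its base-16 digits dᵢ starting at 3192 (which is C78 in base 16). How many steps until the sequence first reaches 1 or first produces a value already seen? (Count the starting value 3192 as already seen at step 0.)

3192 = (12,7,8)_16 → 12² + 7² + 8² = 257
257 = (1,0,1)_16 → 1² + 0² + 1² = 2
2 = (2)_16 → 2² = 4
4 = (4)_16 → 4² = 16
16 = (1,0)_16 → 1² + 0² = 1  — reached 1.
That took 5 steps.

5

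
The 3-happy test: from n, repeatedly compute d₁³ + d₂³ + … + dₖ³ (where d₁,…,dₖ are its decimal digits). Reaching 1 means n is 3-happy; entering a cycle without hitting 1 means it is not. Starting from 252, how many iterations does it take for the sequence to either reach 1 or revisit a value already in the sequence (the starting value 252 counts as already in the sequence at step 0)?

252 → 2³ + 5³ + 2³ = 141
141 → 1³ + 4³ + 1³ = 66
66 → 6³ + 6³ = 432
432 → 4³ + 3³ + 2³ = 99
99 → 9³ + 9³ = 1458
1458 → 1³ + 4³ + 5³ + 8³ = 702
702 → 7³ + 0³ + 2³ = 351
351 → 3³ + 5³ + 1³ = 153
153 → 1³ + 5³ + 3³ = 153  — 153 repeats.
That took 9 steps.

9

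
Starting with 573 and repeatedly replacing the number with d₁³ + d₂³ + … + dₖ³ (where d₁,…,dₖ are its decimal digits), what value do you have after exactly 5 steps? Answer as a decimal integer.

573 → 5³ + 7³ + 3³ = 495
495 → 4³ + 9³ + 5³ = 918
918 → 9³ + 1³ + 8³ = 1242
1242 → 1³ + 2³ + 4³ + 2³ = 81
81 → 8³ + 1³ = 513

513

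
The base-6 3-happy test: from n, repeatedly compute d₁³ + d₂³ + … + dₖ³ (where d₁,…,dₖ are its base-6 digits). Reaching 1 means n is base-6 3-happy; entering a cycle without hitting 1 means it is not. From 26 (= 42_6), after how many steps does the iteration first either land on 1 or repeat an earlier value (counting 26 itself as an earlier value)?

26 = (4,2)_6 → 4³ + 2³ = 64 + 8 = 72
72 = (2,0,0)_6 → 2³ + 0³ + 0³ = 8 + 0 + 0 = 8
8 = (1,2)_6 → 1³ + 2³ = 1 + 8 = 9
9 = (1,3)_6 → 1³ + 3³ = 1 + 27 = 28
28 = (4,4)_6 → 4³ + 4³ = 64 + 64 = 128
128 = (3,3,2)_6 → 3³ + 3³ + 2³ = 27 + 27 + 8 = 62
62 = (1,4,2)_6 → 1³ + 4³ + 2³ = 1 + 64 + 8 = 73
73 = (2,0,1)_6 → 2³ + 0³ + 1³ = 8 + 0 + 1 = 9  — 9 repeats.
That took 8 steps.

8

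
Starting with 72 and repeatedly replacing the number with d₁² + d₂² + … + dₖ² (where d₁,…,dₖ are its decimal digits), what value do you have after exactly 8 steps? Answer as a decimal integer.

42

72 → 7² + 2² = 49 + 4 = 53
53 → 5² + 3² = 25 + 9 = 34
34 → 3² + 4² = 9 + 16 = 25
25 → 2² + 5² = 4 + 25 = 29
29 → 2² + 9² = 4 + 81 = 85
85 → 8² + 5² = 64 + 25 = 89
89 → 8² + 9² = 64 + 81 = 145
145 → 1² + 4² + 5² = 1 + 16 + 25 = 42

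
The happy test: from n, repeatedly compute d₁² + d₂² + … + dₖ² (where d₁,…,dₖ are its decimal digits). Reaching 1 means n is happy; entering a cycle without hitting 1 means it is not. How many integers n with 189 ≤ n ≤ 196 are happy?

189: 189 → 146 → 53 → 34 → 25 → 29 → 85 → 89 → 145 → 42 → 20 → 4 → 16 → 37 → 58 → 89  (repeats 89)
190: 190 → 82 → 68 → 100 → 1  (reaches 1)
191: 191 → 83 → 73 → 58 → 89 → 145 → 42 → 20 → 4 → 16 → 37 → 58  (repeats 58)
192: 192 → 86 → 100 → 1  (reaches 1)
193: 193 → 91 → 82 → 68 → 100 → 1  (reaches 1)
194: 194 → 98 → 145 → 42 → 20 → 4 → 16 → 37 → 58 → 89 → 145  (repeats 145)
195: 195 → 107 → 50 → 25 → 29 → 85 → 89 → 145 → 42 → 20 → 4 → 16 → 37 → 58 → 89  (repeats 89)
196: 196 → 118 → 66 → 72 → 53 → 34 → 25 → 29 → 85 → 89 → 145 → 42 → 20 → 4 → 16 → 37 → 58 → 89  (repeats 89)
happy: 190, 192, 193

3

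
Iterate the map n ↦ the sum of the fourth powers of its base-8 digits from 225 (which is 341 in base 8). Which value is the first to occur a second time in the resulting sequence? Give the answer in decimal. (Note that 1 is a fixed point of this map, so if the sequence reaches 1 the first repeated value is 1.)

272

225 = (3,4,1)_8 → 3⁴ + 4⁴ + 1⁴ = 338
338 = (5,2,2)_8 → 5⁴ + 2⁴ + 2⁴ = 657
657 = (1,2,2,1)_8 → 1⁴ + 2⁴ + 2⁴ + 1⁴ = 34
34 = (4,2)_8 → 4⁴ + 2⁴ = 272
272 = (4,2,0)_8 → 4⁴ + 2⁴ + 0⁴ = 272  — 272 already appeared earlier.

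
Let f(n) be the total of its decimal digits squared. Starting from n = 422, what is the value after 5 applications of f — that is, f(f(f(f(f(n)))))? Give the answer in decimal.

37

422 → 4² + 2² + 2² = 24
24 → 2² + 4² = 20
20 → 2² + 0² = 4
4 → 4² = 16
16 → 1² + 6² = 37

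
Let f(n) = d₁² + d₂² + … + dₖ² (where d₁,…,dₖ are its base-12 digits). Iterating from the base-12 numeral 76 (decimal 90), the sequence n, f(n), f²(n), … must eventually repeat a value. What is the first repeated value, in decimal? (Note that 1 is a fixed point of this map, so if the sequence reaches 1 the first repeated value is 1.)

90 = (7,6)_12 → 7² + 6² = 85
85 = (7,1)_12 → 7² + 1² = 50
50 = (4,2)_12 → 4² + 2² = 20
20 = (1,8)_12 → 1² + 8² = 65
65 = (5,5)_12 → 5² + 5² = 50  — 50 already appeared earlier.

50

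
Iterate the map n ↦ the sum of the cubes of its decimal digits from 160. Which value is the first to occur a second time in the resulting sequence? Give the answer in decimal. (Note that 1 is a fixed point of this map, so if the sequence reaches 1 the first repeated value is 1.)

160 → 217
217 → 352
352 → 160  — 160 already appeared earlier.

160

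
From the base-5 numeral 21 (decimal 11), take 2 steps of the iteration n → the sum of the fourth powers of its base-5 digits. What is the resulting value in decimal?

11 = (2,1)_5 → 2⁴ + 1⁴ = 16 + 1 = 17
17 = (3,2)_5 → 3⁴ + 2⁴ = 81 + 16 = 97

97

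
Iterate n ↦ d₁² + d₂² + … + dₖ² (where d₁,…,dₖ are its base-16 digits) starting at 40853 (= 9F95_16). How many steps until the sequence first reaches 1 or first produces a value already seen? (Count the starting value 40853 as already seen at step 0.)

40853 = (9,15,9,5)_16 → 9² + 15² + 9² + 5² = 81 + 225 + 81 + 25 = 412
412 = (1,9,12)_16 → 1² + 9² + 12² = 1 + 81 + 144 = 226
226 = (14,2)_16 → 14² + 2² = 196 + 4 = 200
200 = (12,8)_16 → 12² + 8² = 144 + 64 = 208
208 = (13,0)_16 → 13² + 0² = 169 + 0 = 169
169 = (10,9)_16 → 10² + 9² = 100 + 81 = 181
181 = (11,5)_16 → 11² + 5² = 121 + 25 = 146
146 = (9,2)_16 → 9² + 2² = 81 + 4 = 85
85 = (5,5)_16 → 5² + 5² = 25 + 25 = 50
50 = (3,2)_16 → 3² + 2² = 9 + 4 = 13
13 = (13)_16 → 13² = 169  — 169 repeats.
That took 11 steps.

11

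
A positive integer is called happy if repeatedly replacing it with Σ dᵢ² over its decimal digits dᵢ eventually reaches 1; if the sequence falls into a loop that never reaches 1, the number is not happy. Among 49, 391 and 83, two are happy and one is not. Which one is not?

83

49: 49 → 97 → 130 → 10 → 1  — reaches 1 (happy)
391: 391 → 91 → 82 → 68 → 100 → 1  — reaches 1 (happy)
83: 83 → 73 → 58 → 89 → 145 → 42 → 20 → 4 → 16 → 37 → 58  — repeats 58 (not happy)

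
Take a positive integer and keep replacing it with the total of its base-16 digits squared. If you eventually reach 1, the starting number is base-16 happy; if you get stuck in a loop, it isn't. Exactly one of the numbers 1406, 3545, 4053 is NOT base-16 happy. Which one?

1406: 1406 → 270 → 197 → 169 → 181 → 146 → 85 → 50 → 13 → 169  — repeats 169 (not base-16 happy)
3545: 3545 → 419 → 110 → 232 → 260 → 17 → 2 → 4 → 16 → 1  — reaches 1 (base-16 happy)
4053: 4053 → 419 → 110 → 232 → 260 → 17 → 2 → 4 → 16 → 1  — reaches 1 (base-16 happy)

1406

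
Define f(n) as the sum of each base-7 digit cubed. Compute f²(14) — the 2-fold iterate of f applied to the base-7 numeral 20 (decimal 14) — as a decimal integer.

14 = (2,0)_7 → 2³ + 0³ = 8 + 0 = 8
8 = (1,1)_7 → 1³ + 1³ = 1 + 1 = 2

2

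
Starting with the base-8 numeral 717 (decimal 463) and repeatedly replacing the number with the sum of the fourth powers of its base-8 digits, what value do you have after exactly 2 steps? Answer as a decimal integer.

463 = (7,1,7)_8 → 7⁴ + 1⁴ + 7⁴ = 2401 + 1 + 2401 = 4803
4803 = (1,1,3,0,3)_8 → 1⁴ + 1⁴ + 3⁴ + 0⁴ + 3⁴ = 1 + 1 + 81 + 0 + 81 = 164

164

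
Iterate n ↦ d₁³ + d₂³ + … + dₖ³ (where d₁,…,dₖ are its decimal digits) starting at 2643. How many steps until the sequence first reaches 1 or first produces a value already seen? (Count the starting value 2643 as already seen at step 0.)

2643 → 2³ + 6³ + 4³ + 3³ = 315
315 → 3³ + 1³ + 5³ = 153
153 → 1³ + 5³ + 3³ = 153  — 153 repeats.
That took 3 steps.

3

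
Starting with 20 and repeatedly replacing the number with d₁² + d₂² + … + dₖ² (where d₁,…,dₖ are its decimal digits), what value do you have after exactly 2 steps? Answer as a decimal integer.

20 → 2² + 0² = 4 + 0 = 4
4 → 4² = 16

16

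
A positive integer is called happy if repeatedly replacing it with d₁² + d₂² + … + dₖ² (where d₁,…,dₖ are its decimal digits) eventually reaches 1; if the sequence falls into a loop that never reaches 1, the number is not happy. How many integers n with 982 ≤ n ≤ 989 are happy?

982: 982 → 149 → 98 → 145 → 42 → 20 → 4 → 16 → 37 → 58 → 89 → 145  — not happy
983: 983 → 154 → 42 → 20 → 4 → 16 → 37 → 58 → 89 → 145 → 42  — not happy
984: 984 → 161 → 38 → 73 → 58 → 89 → 145 → 42 → 20 → 4 → 16 → 37 → 58  — not happy
985: 985 → 170 → 50 → 25 → 29 → 85 → 89 → 145 → 42 → 20 → 4 → 16 → 37 → 58 → 89  — not happy
986: 986 → 181 → 66 → 72 → 53 → 34 → 25 → 29 → 85 → 89 → 145 → 42 → 20 → 4 → 16 → 37 → 58 → 89  — not happy
987: 987 → 194 → 98 → 145 → 42 → 20 → 4 → 16 → 37 → 58 → 89 → 145  — not happy
988: 988 → 209 → 85 → 89 → 145 → 42 → 20 → 4 → 16 → 37 → 58 → 89  — not happy
989: 989 → 226 → 44 → 32 → 13 → 10 → 1  — happy
happy: 989

1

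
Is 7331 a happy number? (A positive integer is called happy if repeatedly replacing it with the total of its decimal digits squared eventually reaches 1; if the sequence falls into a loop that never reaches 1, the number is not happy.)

happy

7331 → 7² + 3² + 3² + 1² = 49 + 9 + 9 + 1 = 68
68 → 6² + 8² = 36 + 64 = 100
100 → 1² + 0² + 0² = 1 + 0 + 0 = 1  — reached 1.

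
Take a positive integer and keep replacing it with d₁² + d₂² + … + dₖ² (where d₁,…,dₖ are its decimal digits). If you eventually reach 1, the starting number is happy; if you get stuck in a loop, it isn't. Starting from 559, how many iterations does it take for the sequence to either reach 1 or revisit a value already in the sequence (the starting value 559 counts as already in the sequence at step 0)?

12

559 → 5² + 5² + 9² = 131
131 → 1² + 3² + 1² = 11
11 → 1² + 1² = 2
2 → 2² = 4
4 → 4² = 16
16 → 1² + 6² = 37
37 → 3² + 7² = 58
58 → 5² + 8² = 89
89 → 8² + 9² = 145
145 → 1² + 4² + 5² = 42
42 → 4² + 2² = 20
20 → 2² + 0² = 4  — 4 repeats.
That took 12 steps.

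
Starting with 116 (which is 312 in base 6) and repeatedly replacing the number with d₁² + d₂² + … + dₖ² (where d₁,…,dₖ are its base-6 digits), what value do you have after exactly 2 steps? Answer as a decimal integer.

116 = (3,1,2)_6 → 3² + 1² + 2² = 14
14 = (2,2)_6 → 2² + 2² = 8

8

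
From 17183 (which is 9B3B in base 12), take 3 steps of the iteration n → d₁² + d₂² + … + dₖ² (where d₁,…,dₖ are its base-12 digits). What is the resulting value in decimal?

17183 = (9,11,3,11)_12 → 9² + 11² + 3² + 11² = 81 + 121 + 9 + 121 = 332
332 = (2,3,8)_12 → 2² + 3² + 8² = 4 + 9 + 64 = 77
77 = (6,5)_12 → 6² + 5² = 36 + 25 = 61

61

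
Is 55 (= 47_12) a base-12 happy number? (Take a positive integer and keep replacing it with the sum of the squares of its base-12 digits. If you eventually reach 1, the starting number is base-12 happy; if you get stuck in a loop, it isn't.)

55 = (4,7)_12 → 4² + 7² = 16 + 49 = 65
65 = (5,5)_12 → 5² + 5² = 25 + 25 = 50
50 = (4,2)_12 → 4² + 2² = 16 + 4 = 20
20 = (1,8)_12 → 1² + 8² = 1 + 64 = 65  — 65 already seen; the sequence cycles without reaching 1.

not base-12 happy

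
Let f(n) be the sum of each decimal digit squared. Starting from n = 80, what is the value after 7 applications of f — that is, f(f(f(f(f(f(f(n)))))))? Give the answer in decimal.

80 → 8² + 0² = 64 + 0 = 64
64 → 6² + 4² = 36 + 16 = 52
52 → 5² + 2² = 25 + 4 = 29
29 → 2² + 9² = 4 + 81 = 85
85 → 8² + 5² = 64 + 25 = 89
89 → 8² + 9² = 64 + 81 = 145
145 → 1² + 4² + 5² = 1 + 16 + 25 = 42

42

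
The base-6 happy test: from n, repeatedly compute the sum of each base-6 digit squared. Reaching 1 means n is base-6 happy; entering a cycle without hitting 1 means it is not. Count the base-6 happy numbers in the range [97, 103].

97: 97 → 21 → 18 → 9 → 10 → 17 → 29 → 41 → 26 → 20 → 13 → 5 → 25 → 17  (repeats 17)
98: 98 → 24 → 16 → 20 → 13 → 5 → 25 → 17 → 29 → 41 → 26 → 20  (repeats 20)
99: 99 → 29 → 41 → 26 → 20 → 13 → 5 → 25 → 17 → 29  (repeats 29)
100: 100 → 36 → 1  (reaches 1)
101: 101 → 45 → 11 → 26 → 20 → 13 → 5 → 25 → 17 → 29 → 41 → 26  (repeats 26)
102: 102 → 29 → 41 → 26 → 20 → 13 → 5 → 25 → 17 → 29  (repeats 29)
103: 103 → 30 → 25 → 17 → 29 → 41 → 26 → 20 → 13 → 5 → 25  (repeats 25)
base-6 happy: 100

1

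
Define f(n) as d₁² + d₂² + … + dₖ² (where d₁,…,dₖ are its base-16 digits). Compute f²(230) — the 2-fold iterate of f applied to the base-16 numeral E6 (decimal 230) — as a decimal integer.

260

230 = (14,6)_16 → 14² + 6² = 232
232 = (14,8)_16 → 14² + 8² = 260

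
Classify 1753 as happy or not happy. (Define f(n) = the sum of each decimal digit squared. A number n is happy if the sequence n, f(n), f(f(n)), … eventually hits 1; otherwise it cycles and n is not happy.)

not happy

1753 → 1² + 7² + 5² + 3² = 1 + 49 + 25 + 9 = 84
84 → 8² + 4² = 64 + 16 = 80
80 → 8² + 0² = 64 + 0 = 64
64 → 6² + 4² = 36 + 16 = 52
52 → 5² + 2² = 25 + 4 = 29
29 → 2² + 9² = 4 + 81 = 85
85 → 8² + 5² = 64 + 25 = 89
89 → 8² + 9² = 64 + 81 = 145
145 → 1² + 4² + 5² = 1 + 16 + 25 = 42
42 → 4² + 2² = 16 + 4 = 20
20 → 2² + 0² = 4 + 0 = 4
4 → 4² = 16
16 → 1² + 6² = 1 + 36 = 37
37 → 3² + 7² = 9 + 49 = 58
58 → 5² + 8² = 25 + 64 = 89  — 89 already seen; the sequence cycles without reaching 1.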